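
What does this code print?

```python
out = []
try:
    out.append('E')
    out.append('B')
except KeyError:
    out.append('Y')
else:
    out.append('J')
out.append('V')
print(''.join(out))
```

Execution trace: 'E' (try body) → 'B' (try body, no exception) → 'J' (else) → 'V' (after the try/except). Output: EBJV

Answer: EBJV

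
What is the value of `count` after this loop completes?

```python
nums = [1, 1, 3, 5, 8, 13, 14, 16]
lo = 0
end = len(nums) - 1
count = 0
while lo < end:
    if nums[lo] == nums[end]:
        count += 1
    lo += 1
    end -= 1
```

Count matching pairs from ends
`count` takes the values: 0

Answer: 0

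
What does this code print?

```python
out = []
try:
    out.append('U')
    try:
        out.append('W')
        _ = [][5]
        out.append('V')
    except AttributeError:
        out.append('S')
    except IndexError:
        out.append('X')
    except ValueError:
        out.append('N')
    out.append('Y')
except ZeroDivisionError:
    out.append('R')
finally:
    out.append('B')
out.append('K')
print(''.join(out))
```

Execution trace: 'U' (try body) → 'W' (inner try body) → 'X' (inner except IndexError) → 'Y' (try body, no exception) → 'B' (finally) → 'K' (after the try/except). Output: UWXYBK

Answer: UWXYBK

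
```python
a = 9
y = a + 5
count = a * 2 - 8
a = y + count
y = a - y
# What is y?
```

Trace:
`a = 9` → a = 9
`y = a + 5` → y = 14
`count = a * 2 - 8` → count = 10
`a = y + count` → a = 24
`y = a - y` → y = 10
So y = 10

Answer: 10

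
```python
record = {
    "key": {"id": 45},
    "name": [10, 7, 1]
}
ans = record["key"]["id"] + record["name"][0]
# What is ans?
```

Trace:
`record = { ...` → record = {'key': {'id': 45}, 'name': [10, 7, 1]}
`ans = record["key"]["id"] + record["name"][0]` → ans = 55
So ans = 55

Answer: 55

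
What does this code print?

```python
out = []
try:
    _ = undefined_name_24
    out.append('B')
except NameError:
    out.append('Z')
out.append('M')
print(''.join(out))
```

Execution trace: 'Z' (except NameError) → 'M' (after the try/except). Output: ZM

Answer: ZM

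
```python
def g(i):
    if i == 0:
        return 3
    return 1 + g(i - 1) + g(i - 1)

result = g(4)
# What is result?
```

g(i) = 1 + 2·g(i-1), g(0)=3. Closed form: (3+1)·2^4 - 1 = 63.

Answer: 63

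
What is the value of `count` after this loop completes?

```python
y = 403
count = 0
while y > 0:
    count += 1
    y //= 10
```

Count digits by repeated division by 10
`count` takes the values: 0 → 1 → 2 → 3

Answer: 3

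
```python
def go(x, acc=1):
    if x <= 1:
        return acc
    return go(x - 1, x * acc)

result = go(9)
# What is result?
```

Accumulator trace (n, acc): (9, 1) -> (8, 9) -> (7, 72) -> (6, 504) -> (5, 3024) -> (4, 15120) -> (3, 60480) -> (2, 181440) -> (1, 362880) -> return 362880

Answer: 362880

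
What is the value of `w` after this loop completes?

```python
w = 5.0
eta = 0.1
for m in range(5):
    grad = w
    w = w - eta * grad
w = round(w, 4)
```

Gradient descent: w = 5.0 * (1 - 0.1)^5
`w` takes the values: 5.0 → 4.5 → 4.05 → 3.645 → 3.2805 → 2.95245 → 2.9524

Answer: 2.9524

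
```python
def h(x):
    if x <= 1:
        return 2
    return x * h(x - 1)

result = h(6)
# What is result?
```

h(6) = 6 * 5 * 4 * 3 * 2 * 2 = 1440

Answer: 1440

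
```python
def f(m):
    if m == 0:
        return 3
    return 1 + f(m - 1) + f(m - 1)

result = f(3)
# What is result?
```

f(m) = 1 + 2·f(m-1), f(0)=3. Closed form: (3+1)·2^3 - 1 = 31.

Answer: 31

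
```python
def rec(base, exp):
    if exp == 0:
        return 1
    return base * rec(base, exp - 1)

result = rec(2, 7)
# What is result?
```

rec(2, 7) = 2 * 2 * 2 * 2 * 2 * 2 * 2 = 128

Answer: 128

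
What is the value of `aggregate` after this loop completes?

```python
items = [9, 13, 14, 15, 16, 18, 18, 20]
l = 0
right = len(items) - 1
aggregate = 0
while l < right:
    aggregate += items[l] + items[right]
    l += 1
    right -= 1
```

Sum of pairs from ends
`aggregate` takes the values: 0 → 29 → 60 → 92 → 123

Answer: 123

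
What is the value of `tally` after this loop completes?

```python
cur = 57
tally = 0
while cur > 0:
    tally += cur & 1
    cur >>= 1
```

Count set bits in 57 (binary: 0b111001)
`tally` takes the values: 0 → 1 → 2 → 3 → 4

Answer: 4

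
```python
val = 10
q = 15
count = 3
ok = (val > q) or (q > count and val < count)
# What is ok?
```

Trace:
`val = 10` → val = 10
`q = 15` → q = 15
`count = 3` → count = 3
`ok = (val > q) or (q > count and val < count)` → ok = False
So ok = False

Answer: False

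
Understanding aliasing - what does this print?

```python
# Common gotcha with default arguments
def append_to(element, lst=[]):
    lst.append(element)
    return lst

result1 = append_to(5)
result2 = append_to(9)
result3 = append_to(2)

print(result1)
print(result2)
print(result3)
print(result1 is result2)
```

Key concept: mutable default argument gotcha.
Step by step:
`result1 = append_to(5)` → result1 = [5]
`result2 = append_to(9)` → result1 = [5, 9] (same object as result2); result2 = [5, 9] (same object as result1)
`result3 = append_to(2)` → result1 = [5, 9, 2] (same object as result2, result3); result2 = [5, 9, 2] (same object as result1, result3); result3 = [5, 9, 2] (same object as result1, result2)
`print(result1)` → prints [5, 9, 2]
`print(result2)` → prints [5, 9, 2]
`print(result3)` → prints [5, 9, 2]
`print(result1 is result2)` → prints True

Answer:
[5, 9, 2]
[5, 9, 2]
[5, 9, 2]
True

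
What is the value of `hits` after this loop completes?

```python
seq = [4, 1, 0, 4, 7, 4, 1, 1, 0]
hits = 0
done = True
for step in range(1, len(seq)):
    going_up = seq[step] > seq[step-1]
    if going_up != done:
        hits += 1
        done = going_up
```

Count direction changes in [4, 1, 0, 4, 7, 4, 1, 1, 0]
`hits` takes the values: 0 → 1 → 2 → 3

Answer: 3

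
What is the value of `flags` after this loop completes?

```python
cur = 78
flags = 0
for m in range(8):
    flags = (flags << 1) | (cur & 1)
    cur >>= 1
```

Reverse lowest 8 bits of 78
`flags` takes the values: 0 → 1 → 3 → 7 → 14 → 28 → 57 → 114

Answer: 114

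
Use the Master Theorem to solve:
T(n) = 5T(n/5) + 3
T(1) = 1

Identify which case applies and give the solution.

a=5, b=5, f(n)=3. log_5(5) = 1. Since c=0 < 1, Case 1 applies: T(n) = Θ(n^log_b(a)) = O(n).

Answer: O(n) - Case 1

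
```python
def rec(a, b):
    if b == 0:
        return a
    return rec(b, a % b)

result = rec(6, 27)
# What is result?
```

rec(6, 27) -> rec(27, 6) -> rec(6, 3) -> rec(3, 0) -> 3

Answer: 3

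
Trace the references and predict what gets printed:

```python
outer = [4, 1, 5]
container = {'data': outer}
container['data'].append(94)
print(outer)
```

Key concept: dict holds reference to list.
Step by step:
`outer = [4, 1, 5]` → outer = [4, 1, 5]
`container = {'data': outer}` → container = {'data': [4, 1, 5]}
`container['data'].append(94)` → outer = [4, 1, 5, 94]; container = {'data': [4, 1, 5, 94]}
`print(outer)` → prints [4, 1, 5, 94]

Answer: [4, 1, 5, 94]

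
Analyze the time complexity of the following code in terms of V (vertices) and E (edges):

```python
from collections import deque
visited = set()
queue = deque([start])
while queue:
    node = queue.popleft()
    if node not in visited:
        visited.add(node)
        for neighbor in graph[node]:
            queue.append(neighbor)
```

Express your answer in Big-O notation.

This is Breadth-first search on a graph. Time complexity: O(V + E).

Answer: O(V + E)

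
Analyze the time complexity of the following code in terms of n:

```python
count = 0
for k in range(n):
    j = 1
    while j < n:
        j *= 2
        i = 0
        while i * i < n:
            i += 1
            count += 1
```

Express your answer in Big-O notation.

Each loop level contributes: n × log n × √n. Multiplying the contributions gives O(n√n log n).

Answer: O(n√n log n)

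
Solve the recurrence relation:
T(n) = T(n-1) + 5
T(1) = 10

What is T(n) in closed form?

Unrolling: T(n) = T(1) + 5·(n-1) = 10 + 5(n-1) = 5n + 5.

Answer: T(n) = 5n + 5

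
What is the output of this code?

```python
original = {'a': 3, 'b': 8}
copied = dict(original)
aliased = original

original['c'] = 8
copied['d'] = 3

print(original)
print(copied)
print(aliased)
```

Key concept: dict() creates copy, assignment creates alias.
Step by step:
`original = {'a': 3, 'b': 8}` → original = {'a': 3, 'b': 8}
`copied = dict(original)` → copied = {'a': 3, 'b': 8}
`aliased = original` → aliased = {'a': 3, 'b': 8} (same object as original)
`original['c'] = 8` → original = {'a': 3, 'b': 8, 'c': 8} (same object as aliased); aliased = {'a': 3, 'b': 8, 'c': 8} (same object as original)
`copied['d'] = 3` → copied = {'a': 3, 'b': 8, 'd': 3}
`print(original)` → prints {'a': 3, 'b': 8, 'c': 8}
`print(copied)` → prints {'a': 3, 'b': 8, 'd': 3}
`print(aliased)` → prints {'a': 3, 'b': 8, 'c': 8}

Answer:
{'a': 3, 'b': 8, 'c': 8}
{'a': 3, 'b': 8, 'd': 3}
{'a': 3, 'b': 8, 'c': 8}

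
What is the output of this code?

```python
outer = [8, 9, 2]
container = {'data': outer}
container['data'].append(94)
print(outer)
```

Key concept: dict holds reference to list.
Step by step:
`outer = [8, 9, 2]` → outer = [8, 9, 2]
`container = {'data': outer}` → container = {'data': [8, 9, 2]}
`container['data'].append(94)` → outer = [8, 9, 2, 94]; container = {'data': [8, 9, 2, 94]}
`print(outer)` → prints [8, 9, 2, 94]

Answer: [8, 9, 2, 94]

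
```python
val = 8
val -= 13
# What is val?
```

Trace:
`val = 8` → val = 8
`val -= 13` → val = -5
So val = -5

Answer: -5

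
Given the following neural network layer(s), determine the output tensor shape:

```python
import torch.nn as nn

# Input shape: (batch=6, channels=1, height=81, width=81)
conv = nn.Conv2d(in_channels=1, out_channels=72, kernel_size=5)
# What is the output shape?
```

Input: (6, 1, 81, 81) -> Output: (6, 72, 77, 77)

Answer: (6, 72, 77, 77)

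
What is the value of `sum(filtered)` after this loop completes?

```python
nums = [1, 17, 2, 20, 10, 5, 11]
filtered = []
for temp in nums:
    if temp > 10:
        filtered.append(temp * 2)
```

Sum of doubled values > 10
`filtered` takes the values: [] → [34] → [34, 40] → [34, 40, 22]
So `sum(filtered)` = 96

Answer: 96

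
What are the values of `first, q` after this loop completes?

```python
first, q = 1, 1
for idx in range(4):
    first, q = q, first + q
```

Fibonacci: after 4 iterations
`first, q` takes the values: (1, 1) → (1, 2) → (2, 3) → (3, 5) → (5, 8)

Answer: 5, 8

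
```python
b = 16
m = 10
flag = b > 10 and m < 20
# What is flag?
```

Trace:
`b = 16` → b = 16
`m = 10` → m = 10
`flag = b > 10 and m < 20` → flag = True
So flag = True

Answer: True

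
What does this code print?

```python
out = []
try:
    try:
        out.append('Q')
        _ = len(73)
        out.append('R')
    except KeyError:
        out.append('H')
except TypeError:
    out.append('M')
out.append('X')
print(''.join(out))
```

Execution trace: 'Q' (try body) → 'M' (outer except TypeError) → 'X' (after the try/except). Output: QMX

Answer: QMX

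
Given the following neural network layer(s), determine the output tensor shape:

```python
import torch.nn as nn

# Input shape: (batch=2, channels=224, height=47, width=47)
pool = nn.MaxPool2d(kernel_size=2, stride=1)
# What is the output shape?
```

Input: (2, 224, 47, 47) -> Output: (2, 224, 46, 46)

Answer: (2, 224, 46, 46)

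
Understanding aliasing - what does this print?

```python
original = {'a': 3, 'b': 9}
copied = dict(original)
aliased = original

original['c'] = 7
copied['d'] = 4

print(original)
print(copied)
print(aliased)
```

Key concept: dict() creates copy, assignment creates alias.
Step by step:
`original = {'a': 3, 'b': 9}` → original = {'a': 3, 'b': 9}
`copied = dict(original)` → copied = {'a': 3, 'b': 9}
`aliased = original` → aliased = {'a': 3, 'b': 9} (same object as original)
`original['c'] = 7` → original = {'a': 3, 'b': 9, 'c': 7} (same object as aliased); aliased = {'a': 3, 'b': 9, 'c': 7} (same object as original)
`copied['d'] = 4` → copied = {'a': 3, 'b': 9, 'd': 4}
`print(original)` → prints {'a': 3, 'b': 9, 'c': 7}
`print(copied)` → prints {'a': 3, 'b': 9, 'd': 4}
`print(aliased)` → prints {'a': 3, 'b': 9, 'c': 7}

Answer:
{'a': 3, 'b': 9, 'c': 7}
{'a': 3, 'b': 9, 'd': 4}
{'a': 3, 'b': 9, 'c': 7}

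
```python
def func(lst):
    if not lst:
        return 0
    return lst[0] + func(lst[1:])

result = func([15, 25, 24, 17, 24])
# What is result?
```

15 + 25 + 24 + 17 + 24 + 0 = 105

Answer: 105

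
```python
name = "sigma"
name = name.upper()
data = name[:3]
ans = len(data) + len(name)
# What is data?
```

Trace:
`name = "sigma"` → name = 'sigma'
`name = name.upper()` → name = 'SIGMA'
`data = name[:3]` → data = 'SIG'
`ans = len(data) + len(name)` → ans = 8
So data = 'SIG'

Answer: 'SIG'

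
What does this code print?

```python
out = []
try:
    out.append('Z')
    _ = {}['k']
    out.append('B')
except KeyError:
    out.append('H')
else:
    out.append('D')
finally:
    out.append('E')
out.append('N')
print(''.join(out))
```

Execution trace: 'Z' (try body) → 'H' (except KeyError) → 'E' (finally) → 'N' (after the try/except). Output: ZHEN

Answer: ZHEN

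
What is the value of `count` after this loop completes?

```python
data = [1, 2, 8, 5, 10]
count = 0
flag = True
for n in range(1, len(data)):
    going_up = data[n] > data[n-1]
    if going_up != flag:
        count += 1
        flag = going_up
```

Count direction changes in [1, 2, 8, 5, 10]
`count` takes the values: 0 → 1 → 2

Answer: 2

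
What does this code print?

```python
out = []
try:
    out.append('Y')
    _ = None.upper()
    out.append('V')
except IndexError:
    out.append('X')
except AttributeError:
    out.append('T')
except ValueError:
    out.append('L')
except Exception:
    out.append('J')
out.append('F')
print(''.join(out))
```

Execution trace: 'Y' (try body) → 'T' (except AttributeError) → 'F' (after the try/except). Output: YTF

Answer: YTF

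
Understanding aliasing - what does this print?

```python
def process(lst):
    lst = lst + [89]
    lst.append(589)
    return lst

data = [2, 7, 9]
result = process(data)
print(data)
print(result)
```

Key concept: rebinding parameter vs mutation.
Step by step:
`data = [2, 7, 9]` → data = [2, 7, 9]
`result = process(data)` → result = [2, 7, 9, 89, 589]
`print(data)` → prints [2, 7, 9]
`print(result)` → prints [2, 7, 9, 89, 589]

Answer:
[2, 7, 9]
[2, 7, 9, 89, 589]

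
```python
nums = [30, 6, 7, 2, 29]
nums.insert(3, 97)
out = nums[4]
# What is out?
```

Trace:
`nums = [30, 6, 7, 2, 29]` → nums = [30, 6, 7, 2, 29]
`nums.insert(3, 97)` → nums = [30, 6, 7, 97, 2, 29]
`out = nums[4]` → out = 2
So out = 2

Answer: 2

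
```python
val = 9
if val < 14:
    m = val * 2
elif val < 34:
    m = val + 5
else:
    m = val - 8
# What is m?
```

Trace:
`val = 9` → val = 9
`if val < 14: ...` → val < 14 is True → m = 18
So m = 18

Answer: 18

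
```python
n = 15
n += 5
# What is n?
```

Trace:
`n = 15` → n = 15
`n += 5` → n = 20
So n = 20

Answer: 20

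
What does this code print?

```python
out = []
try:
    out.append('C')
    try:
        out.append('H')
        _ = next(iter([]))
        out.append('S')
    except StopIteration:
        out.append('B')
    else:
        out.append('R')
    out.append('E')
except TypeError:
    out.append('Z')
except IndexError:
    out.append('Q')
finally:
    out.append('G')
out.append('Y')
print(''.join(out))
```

Execution trace: 'C' (try body) → 'H' (inner try body) → 'B' (inner except StopIteration) → 'E' (try body, no exception) → 'G' (finally) → 'Y' (after the try/except). Output: CHBEGY

Answer: CHBEGY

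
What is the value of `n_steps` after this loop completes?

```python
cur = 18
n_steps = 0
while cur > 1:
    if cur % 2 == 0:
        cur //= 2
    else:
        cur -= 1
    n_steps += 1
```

Steps to reduce 18 to 1
`n_steps` takes the values: 0 → 1 → 2 → 3 → 4 → 5

Answer: 5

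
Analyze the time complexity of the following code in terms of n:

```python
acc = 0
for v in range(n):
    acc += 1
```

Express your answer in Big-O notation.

Each loop level contributes: n. Multiplying the contributions gives O(n).

Answer: O(n)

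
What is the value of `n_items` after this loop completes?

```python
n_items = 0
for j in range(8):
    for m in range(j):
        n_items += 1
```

Triangle number: 0+1+2+...+7
`n_items` takes the values: 0 → 1 → 2 → 3 → 4 → 5 → 6 → 7 → 8 → 9 → 10 → 11 → 12 → 13 → 14 → 15 → 16 → 17 → 18 → 19 → 20 → 21 → 22 → 23 → 24 → 25 → 26 → 27 → 28

Answer: 28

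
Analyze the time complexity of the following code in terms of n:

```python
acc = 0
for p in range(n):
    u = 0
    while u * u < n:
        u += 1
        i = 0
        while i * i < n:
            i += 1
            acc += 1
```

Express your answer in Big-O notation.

Each loop level contributes: n × √n × √n. Multiplying the contributions gives O(n^2).

Answer: O(n^2)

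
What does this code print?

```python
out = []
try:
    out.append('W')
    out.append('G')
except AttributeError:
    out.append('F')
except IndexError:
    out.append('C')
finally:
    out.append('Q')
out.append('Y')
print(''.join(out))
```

Execution trace: 'W' (try body) → 'G' (try body, no exception) → 'Q' (finally) → 'Y' (after the try/except). Output: WGQY

Answer: WGQY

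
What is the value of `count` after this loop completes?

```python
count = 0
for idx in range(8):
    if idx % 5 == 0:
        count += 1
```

Count numbers divisible by 5 in range(8)
`count` takes the values: 0 → 1 → 2

Answer: 2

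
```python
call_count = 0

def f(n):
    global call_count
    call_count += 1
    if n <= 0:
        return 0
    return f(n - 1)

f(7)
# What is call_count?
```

Linear recursion stepping by 1: 8 calls from n=7 down to ≤0.

Answer: 8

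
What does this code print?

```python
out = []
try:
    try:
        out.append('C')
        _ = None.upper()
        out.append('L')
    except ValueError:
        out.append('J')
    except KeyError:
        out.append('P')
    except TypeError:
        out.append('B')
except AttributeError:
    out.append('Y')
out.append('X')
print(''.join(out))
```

Execution trace: 'C' (try body) → 'Y' (outer except AttributeError) → 'X' (after the try/except). Output: CYX

Answer: CYX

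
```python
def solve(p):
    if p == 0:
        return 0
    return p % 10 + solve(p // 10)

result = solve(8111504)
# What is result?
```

Sum of digits of 8111504: 4 + 0 + 5 + 1 + 1 + 1 + 8 = 20

Answer: 20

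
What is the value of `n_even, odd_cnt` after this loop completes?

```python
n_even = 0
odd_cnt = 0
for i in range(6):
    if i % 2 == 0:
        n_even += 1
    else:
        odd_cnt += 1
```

Count evens and odds in range(6)
`n_even, odd_cnt` takes the values: (0, 0) → (1, 0) → (1, 1) → (2, 1) → (2, 2) → (3, 2) → (3, 3)

Answer: 3, 3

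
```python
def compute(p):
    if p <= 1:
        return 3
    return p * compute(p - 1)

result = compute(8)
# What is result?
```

compute(8) = 8 * 7 * 6 * 5 * 4 * 3 * 2 * 3 = 120960

Answer: 120960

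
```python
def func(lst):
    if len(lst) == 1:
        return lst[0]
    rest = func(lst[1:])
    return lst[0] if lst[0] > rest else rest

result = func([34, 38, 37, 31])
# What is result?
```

Recursive max over [34, 38, 37, 31] = 38

Answer: 38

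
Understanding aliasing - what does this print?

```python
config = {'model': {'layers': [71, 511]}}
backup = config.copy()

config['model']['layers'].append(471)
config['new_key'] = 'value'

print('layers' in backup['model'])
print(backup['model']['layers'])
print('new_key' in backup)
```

Key concept: shallow copy gotcha with nested dict.
Step by step:
`config = {'model': {'layers': [71, 511]}}` → config = {'model': {'layers': [71, 511]}}
`backup = config.copy()` → backup = {'model': {'layers': [71, 511]}}
`config['model']['layers'].append(471)` → config = {'model': {'layers': [71, 511, 471]}}; backup = {'model': {'layers': [71, 511, 471]}}
`config['new_key'] = 'value'` → config = {'model': {'layers': [71, 511, 471]}, 'new_key': 'value'}
`print('layers' in backup['model'])` → prints True
`print(backup['model']['layers'])` → prints [71, 511, 471]
`print('new_key' in backup)` → prints False

Answer:
True
[71, 511, 471]
False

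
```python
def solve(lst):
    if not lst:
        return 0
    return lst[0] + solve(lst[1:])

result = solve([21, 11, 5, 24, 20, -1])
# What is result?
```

21 + 11 + 5 + 24 + 20 + (-1) + 0 = 80

Answer: 80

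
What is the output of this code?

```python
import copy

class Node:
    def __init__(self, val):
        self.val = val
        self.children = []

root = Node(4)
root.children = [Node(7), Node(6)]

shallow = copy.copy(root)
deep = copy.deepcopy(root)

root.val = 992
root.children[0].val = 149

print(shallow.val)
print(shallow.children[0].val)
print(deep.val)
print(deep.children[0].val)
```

Key concept: deep copy with custom objects.
Step by step:
`root = Node(4)` → root = Node(val=4, children=[])
`root.children = [Node(7), Node(6)]` → root = Node(val=4, children=[Node(val=7, children=[]), Node(val=6, children=[])])
`shallow = copy.copy(root)` → shallow = Node(val=4, children=[Node(val=7, children=[]), Node(val=6, children=[])])
`deep = copy.deepcopy(root)` → deep = Node(val=4, children=[Node(val=7, children=[]), Node(val=6, children=[])])
`root.val = 992` → root = Node(val=992, children=[Node(val=7, children=[]), Node(val=6, children=[])])
`root.children[0].val = 149` → root = Node(val=992, children=[Node(val=149, children=[]), Node(val=6, children=[])]); shallow = Node(val=4, children=[Node(val=149, children=[]), Node(val=6, children=[])])
`print(shallow.val)` → prints 4
`print(shallow.children[0].val)` → prints 149
`print(deep.val)` → prints 4
`print(deep.children[0].val)` → prints 7

Answer:
4
149
4
7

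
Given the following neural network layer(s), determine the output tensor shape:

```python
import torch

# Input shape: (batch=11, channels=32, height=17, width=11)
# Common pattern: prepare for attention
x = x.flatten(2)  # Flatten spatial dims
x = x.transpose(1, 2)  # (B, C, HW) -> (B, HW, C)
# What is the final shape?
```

Input: (11, 32, 17, 11) -> after flatten(2): (11, 32, 187) -> Output: (11, 187, 32)

Answer: (11, 187, 32)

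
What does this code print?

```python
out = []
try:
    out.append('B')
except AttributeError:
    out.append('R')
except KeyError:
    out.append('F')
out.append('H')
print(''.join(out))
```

Execution trace: 'B' (try body, no exception) → 'H' (after the try/except). Output: BH

Answer: BH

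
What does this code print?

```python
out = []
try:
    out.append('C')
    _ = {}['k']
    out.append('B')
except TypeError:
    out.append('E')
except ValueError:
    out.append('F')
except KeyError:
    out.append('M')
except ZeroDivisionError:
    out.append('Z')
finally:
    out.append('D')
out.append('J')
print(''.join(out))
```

Execution trace: 'C' (try body) → 'M' (except KeyError) → 'D' (finally) → 'J' (after the try/except). Output: CMDJ

Answer: CMDJ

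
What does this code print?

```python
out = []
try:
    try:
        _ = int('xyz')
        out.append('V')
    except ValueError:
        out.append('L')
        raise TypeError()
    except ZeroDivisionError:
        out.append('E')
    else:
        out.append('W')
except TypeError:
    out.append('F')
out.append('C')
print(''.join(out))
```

Execution trace: 'L' (inner except ValueError) → 'F' (outer except TypeError) → 'C' (after the try/except). Output: LFC

Answer: LFC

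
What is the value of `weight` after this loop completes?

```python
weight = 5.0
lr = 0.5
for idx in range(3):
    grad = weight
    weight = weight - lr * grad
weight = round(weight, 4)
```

Gradient descent: w = 5.0 * (1 - 0.5)^3
`weight` takes the values: 5.0 → 2.5 → 1.25 → 0.625

Answer: 0.625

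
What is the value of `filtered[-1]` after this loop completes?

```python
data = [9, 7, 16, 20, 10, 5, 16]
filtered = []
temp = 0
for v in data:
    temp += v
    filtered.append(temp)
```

Cumulative sum ends at 83
`filtered` takes the values: [] → [9] → [9, 16] → [9, 16, 32] → [9, 16, 32, 52] → [9, 16, 32, 52, 62] → [9, 16, 32, 52, 62, 67] → [9, 16, 32, 52, 62, 67, 83]
So `filtered[-1]` = 83

Answer: 83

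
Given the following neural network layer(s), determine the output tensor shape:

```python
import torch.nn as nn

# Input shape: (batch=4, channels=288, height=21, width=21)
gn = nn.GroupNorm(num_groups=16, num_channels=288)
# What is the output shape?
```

Input: (4, 288, 21, 21) -> Output: (4, 288, 21, 21)

Answer: (4, 288, 21, 21)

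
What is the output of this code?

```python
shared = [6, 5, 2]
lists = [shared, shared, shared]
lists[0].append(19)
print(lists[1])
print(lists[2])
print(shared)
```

Key concept: list of same reference.
Step by step:
`shared = [6, 5, 2]` → shared = [6, 5, 2]
`lists = [shared, shared, shared]` → lists = [[6, 5, 2], [6, 5, 2], [6, 5, 2]]
`lists[0].append(19)` → shared = [6, 5, 2, 19]; lists = [[6, 5, 2, 19], [6, 5, 2, 19], [6, 5, 2, 19]]
`print(lists[1])` → prints [6, 5, 2, 19]
`print(lists[2])` → prints [6, 5, 2, 19]
`print(shared)` → prints [6, 5, 2, 19]

Answer:
[6, 5, 2, 19]
[6, 5, 2, 19]
[6, 5, 2, 19]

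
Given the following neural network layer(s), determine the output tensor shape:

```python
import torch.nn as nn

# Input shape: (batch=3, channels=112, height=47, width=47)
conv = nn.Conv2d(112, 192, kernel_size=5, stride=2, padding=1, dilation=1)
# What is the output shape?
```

Input: (3, 112, 47, 47) -> Output: (3, 192, 23, 23)

Answer: (3, 192, 23, 23)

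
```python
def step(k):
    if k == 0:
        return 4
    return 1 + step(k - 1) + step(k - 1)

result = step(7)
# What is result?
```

step(k) = 1 + 2·step(k-1), step(0)=4. Closed form: (4+1)·2^7 - 1 = 639.

Answer: 639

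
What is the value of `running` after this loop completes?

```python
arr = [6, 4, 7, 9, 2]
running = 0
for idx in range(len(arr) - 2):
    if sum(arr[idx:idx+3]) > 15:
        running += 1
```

Count windows with sum > 15
`running` takes the values: 0 → 1 → 2 → 3

Answer: 3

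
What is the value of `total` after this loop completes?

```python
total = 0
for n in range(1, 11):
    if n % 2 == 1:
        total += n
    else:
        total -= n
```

Add odd, subtract even
`total` takes the values: 0 → 1 → -1 → 2 → -2 → 3 → -3 → 4 → -4 → 5 → -5

Answer: -5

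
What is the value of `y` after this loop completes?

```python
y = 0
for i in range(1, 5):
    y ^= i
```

XOR of 1 to 4
`y` takes the values: 0 → 1 → 3 → 0 → 4

Answer: 4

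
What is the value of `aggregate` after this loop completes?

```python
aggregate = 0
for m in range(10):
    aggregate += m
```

Sum of 0 to 9 = 45
`aggregate` takes the values: 0 → 1 → 3 → 6 → 10 → 15 → 21 → 28 → 36 → 45

Answer: 45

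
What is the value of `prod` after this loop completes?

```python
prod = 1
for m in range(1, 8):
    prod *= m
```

7! = 5040
`prod` takes the values: 1 → 2 → 6 → 24 → 120 → 720 → 5040

Answer: 5040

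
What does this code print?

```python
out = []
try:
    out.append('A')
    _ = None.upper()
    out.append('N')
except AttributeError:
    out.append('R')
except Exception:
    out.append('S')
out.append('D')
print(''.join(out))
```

Execution trace: 'A' (try body) → 'R' (except AttributeError) → 'D' (after the try/except). Output: ARD

Answer: ARD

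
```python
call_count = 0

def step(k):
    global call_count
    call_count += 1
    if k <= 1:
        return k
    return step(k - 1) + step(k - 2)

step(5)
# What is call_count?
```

Calls(k) = 1 + Calls(k-1) + Calls(k-2); Calls(0)=Calls(1)=1. For k=5 this gives 15.

Answer: 15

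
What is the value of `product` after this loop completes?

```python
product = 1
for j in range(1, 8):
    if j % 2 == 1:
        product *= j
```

Product of odd numbers 1 to 7
`product` takes the values: 1 → 3 → 15 → 105

Answer: 105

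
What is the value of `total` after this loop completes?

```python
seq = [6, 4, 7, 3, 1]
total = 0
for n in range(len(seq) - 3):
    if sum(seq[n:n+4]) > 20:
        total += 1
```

Count windows with sum > 20
`total` takes the values: 0

Answer: 0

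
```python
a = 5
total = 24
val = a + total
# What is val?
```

Trace:
`a = 5` → a = 5
`total = 24` → total = 24
`val = a + total` → val = 29
So val = 29

Answer: 29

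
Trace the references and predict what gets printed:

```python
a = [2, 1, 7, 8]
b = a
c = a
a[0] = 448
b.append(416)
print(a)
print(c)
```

Key concept: multiple aliases.
Step by step:
`a = [2, 1, 7, 8]` → a = [2, 1, 7, 8]
`b = a` → b = [2, 1, 7, 8] (same object as a)
`c = a` → c = [2, 1, 7, 8] (same object as a, b)
`a[0] = 448` → a = [448, 1, 7, 8] (same object as b, c); b = [448, 1, 7, 8] (same object as a, c); c = [448, 1, 7, 8] (same object as a, b)
`b.append(416)` → a = [448, 1, 7, 8, 416] (same object as b, c); b = [448, 1, 7, 8, 416] (same object as a, c); c = [448, 1, 7, 8, 416] (same object as a, b)
`print(a)` → prints [448, 1, 7, 8, 416]
`print(c)` → prints [448, 1, 7, 8, 416]

Answer:
[448, 1, 7, 8, 416]
[448, 1, 7, 8, 416]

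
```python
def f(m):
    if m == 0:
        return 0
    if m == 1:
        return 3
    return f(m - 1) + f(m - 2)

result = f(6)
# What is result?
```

Build up from base cases: f(0)=0, f(1)=3, f(2)=3, f(3)=6, f(4)=9, f(5)=15, f(6)=24

Answer: 24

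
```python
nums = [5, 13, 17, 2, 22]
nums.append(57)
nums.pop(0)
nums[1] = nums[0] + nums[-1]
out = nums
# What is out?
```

Trace:
`nums = [5, 13, 17, 2, 22]` → nums = [5, 13, 17, 2, 22]
`nums.append(57)` → nums = [5, 13, 17, 2, 22, 57]
`nums.pop(0)` → nums = [13, 17, 2, 22, 57]
`nums[1] = nums[0] + nums[-1]` → nums = [13, 70, 2, 22, 57]
`out = nums` → out = [13, 70, 2, 22, 57]
So out = [13, 70, 2, 22, 57]

Answer: [13, 70, 2, 22, 57]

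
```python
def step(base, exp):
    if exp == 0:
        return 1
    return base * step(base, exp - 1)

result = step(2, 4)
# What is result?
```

step(2, 4) = 2 * 2 * 2 * 2 = 16

Answer: 16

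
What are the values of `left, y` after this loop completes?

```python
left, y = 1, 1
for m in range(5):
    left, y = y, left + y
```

Fibonacci: after 5 iterations
`left, y` takes the values: (1, 1) → (1, 2) → (2, 3) → (3, 5) → (5, 8) → (8, 13)

Answer: 8, 13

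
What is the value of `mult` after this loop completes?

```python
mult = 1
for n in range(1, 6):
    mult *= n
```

5! = 120
`mult` takes the values: 1 → 2 → 6 → 24 → 120

Answer: 120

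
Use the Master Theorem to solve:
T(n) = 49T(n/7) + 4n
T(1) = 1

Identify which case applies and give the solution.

a=49, b=7, f(n)=4n. log_7(49) = 2. Since c=1 < 2, Case 1 applies: T(n) = Θ(n^log_b(a)) = O(n^2).

Answer: O(n^2) - Case 1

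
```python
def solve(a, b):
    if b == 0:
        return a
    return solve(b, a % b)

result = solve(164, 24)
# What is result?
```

solve(164, 24) -> solve(24, 20) -> solve(20, 4) -> solve(4, 0) -> 4

Answer: 4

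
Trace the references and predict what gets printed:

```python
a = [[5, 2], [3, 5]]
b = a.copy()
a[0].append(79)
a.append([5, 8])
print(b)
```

Key concept: shallow copy with nested lists.
Step by step:
`a = [[5, 2], [3, 5]]` → a = [[5, 2], [3, 5]]
`b = a.copy()` → b = [[5, 2], [3, 5]]
`a[0].append(79)` → a = [[5, 2, 79], [3, 5]]; b = [[5, 2, 79], [3, 5]]
`a.append([5, 8])` → a = [[5, 2, 79], [3, 5], [5, 8]]
`print(b)` → prints [[5, 2, 79], [3, 5]]

Answer: [[5, 2, 79], [3, 5]]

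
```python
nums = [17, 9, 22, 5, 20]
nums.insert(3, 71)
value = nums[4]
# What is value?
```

Trace:
`nums = [17, 9, 22, 5, 20]` → nums = [17, 9, 22, 5, 20]
`nums.insert(3, 71)` → nums = [17, 9, 22, 71, 5, 20]
`value = nums[4]` → value = 5
So value = 5

Answer: 5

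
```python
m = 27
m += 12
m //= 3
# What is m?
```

Trace:
`m = 27` → m = 27
`m += 12` → m = 39
`m //= 3` → m = 13
So m = 13

Answer: 13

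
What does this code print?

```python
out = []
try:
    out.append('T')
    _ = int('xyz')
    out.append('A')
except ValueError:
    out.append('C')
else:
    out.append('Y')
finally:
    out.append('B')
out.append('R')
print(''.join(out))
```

Execution trace: 'T' (try body) → 'C' (except ValueError) → 'B' (finally) → 'R' (after the try/except). Output: TCBR

Answer: TCBR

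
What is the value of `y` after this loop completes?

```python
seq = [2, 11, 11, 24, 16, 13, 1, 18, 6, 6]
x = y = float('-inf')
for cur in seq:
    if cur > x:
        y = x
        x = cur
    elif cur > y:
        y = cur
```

Second largest (with repeats) in [2, 11, 11, 24, 16, 13, 1, 18, 6, 6]
`y` takes the values: -inf → 2 → 11 → 16 → 18

Answer: 18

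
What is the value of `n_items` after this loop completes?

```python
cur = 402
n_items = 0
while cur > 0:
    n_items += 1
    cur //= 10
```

Count digits by repeated division by 10
`n_items` takes the values: 0 → 1 → 2 → 3

Answer: 3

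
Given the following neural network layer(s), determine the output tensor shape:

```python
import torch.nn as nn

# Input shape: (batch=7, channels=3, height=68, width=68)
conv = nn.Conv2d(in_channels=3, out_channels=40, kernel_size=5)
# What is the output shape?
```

Input: (7, 3, 68, 68) -> Output: (7, 40, 64, 64)

Answer: (7, 40, 64, 64)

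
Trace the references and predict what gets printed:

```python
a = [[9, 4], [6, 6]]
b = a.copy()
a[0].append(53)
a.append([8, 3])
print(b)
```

Key concept: shallow copy with nested lists.
Step by step:
`a = [[9, 4], [6, 6]]` → a = [[9, 4], [6, 6]]
`b = a.copy()` → b = [[9, 4], [6, 6]]
`a[0].append(53)` → a = [[9, 4, 53], [6, 6]]; b = [[9, 4, 53], [6, 6]]
`a.append([8, 3])` → a = [[9, 4, 53], [6, 6], [8, 3]]
`print(b)` → prints [[9, 4, 53], [6, 6]]

Answer: [[9, 4, 53], [6, 6]]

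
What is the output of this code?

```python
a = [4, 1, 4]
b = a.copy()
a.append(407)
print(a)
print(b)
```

Key concept: list.copy() creates independent copy.
Step by step:
`a = [4, 1, 4]` → a = [4, 1, 4]
`b = a.copy()` → b = [4, 1, 4]
`a.append(407)` → a = [4, 1, 4, 407]
`print(a)` → prints [4, 1, 4, 407]
`print(b)` → prints [4, 1, 4]

Answer:
[4, 1, 4, 407]
[4, 1, 4]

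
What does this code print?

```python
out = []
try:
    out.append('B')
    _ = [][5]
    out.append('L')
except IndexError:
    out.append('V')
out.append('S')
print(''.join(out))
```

Execution trace: 'B' (try body) → 'V' (except IndexError) → 'S' (after the try/except). Output: BVS

Answer: BVS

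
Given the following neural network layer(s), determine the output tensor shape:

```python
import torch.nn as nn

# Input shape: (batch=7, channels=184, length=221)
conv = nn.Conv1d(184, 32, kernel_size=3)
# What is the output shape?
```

Input: (7, 184, 221) -> Output: (7, 32, 219)

Answer: (7, 32, 219)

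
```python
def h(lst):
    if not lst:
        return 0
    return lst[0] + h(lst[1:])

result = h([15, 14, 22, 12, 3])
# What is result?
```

15 + 14 + 22 + 12 + 3 + 0 = 66

Answer: 66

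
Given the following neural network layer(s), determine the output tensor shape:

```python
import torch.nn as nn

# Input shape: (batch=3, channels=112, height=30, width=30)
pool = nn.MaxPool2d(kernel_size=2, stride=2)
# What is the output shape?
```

Input: (3, 112, 30, 30) -> Output: (3, 112, 15, 15)

Answer: (3, 112, 15, 15)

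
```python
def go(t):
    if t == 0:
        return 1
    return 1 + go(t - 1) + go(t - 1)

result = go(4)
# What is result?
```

go(t) = 1 + 2·go(t-1), go(0)=1. Closed form: (1+1)·2^4 - 1 = 31.

Answer: 31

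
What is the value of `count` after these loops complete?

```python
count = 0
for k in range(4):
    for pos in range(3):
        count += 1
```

4 * 3 = 12
`count` takes the values: 0 → 1 → 2 → 3 → 4 → 5 → 6 → 7 → 8 → 9 → 10 → 11 → 12

Answer: 12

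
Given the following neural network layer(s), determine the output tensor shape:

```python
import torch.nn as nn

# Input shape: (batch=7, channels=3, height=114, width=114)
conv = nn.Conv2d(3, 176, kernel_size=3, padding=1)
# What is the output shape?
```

Input: (7, 3, 114, 114) -> Output: (7, 176, 114, 114)

Answer: (7, 176, 114, 114)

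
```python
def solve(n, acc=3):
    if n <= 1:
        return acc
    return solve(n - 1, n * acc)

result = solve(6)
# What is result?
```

Accumulator trace (n, acc): (6, 3) -> (5, 18) -> (4, 90) -> (3, 360) -> (2, 1080) -> (1, 2160) -> return 2160

Answer: 2160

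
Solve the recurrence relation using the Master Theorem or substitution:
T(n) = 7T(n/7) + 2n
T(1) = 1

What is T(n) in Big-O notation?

By Master Theorem: a=7, b=7, f(n)=2n. Since log_7(7) = 1 and f(n) = Θ(n^1), Case 2 applies. T(n) = O(n log n).

Answer: O(n log n)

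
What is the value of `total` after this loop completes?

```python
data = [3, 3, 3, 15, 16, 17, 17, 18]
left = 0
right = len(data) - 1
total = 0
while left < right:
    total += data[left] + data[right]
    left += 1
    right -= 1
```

Sum of pairs from ends
`total` takes the values: 0 → 21 → 41 → 61 → 92

Answer: 92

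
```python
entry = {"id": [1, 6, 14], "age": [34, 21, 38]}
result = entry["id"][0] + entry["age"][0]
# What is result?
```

Trace:
`entry = {"id": [1, 6, 14], "age": [34, 21, 38]}` → entry = {'id': [1, 6, 14], 'age': [34, 21, 38]}
`result = entry["id"][0] + entry["age"][0]` → result = 35
So result = 35

Answer: 35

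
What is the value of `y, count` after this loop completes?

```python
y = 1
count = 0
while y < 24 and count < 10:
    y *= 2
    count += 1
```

Double until >= 24 or 10 iterations
`y, count` takes the values: (1, 0) → (2, 0) → (2, 1) → (4, 1) → (4, 2) → (8, 2) → (8, 3) → (16, 3) → (16, 4) → (32, 4) → (32, 5)

Answer: 32, 5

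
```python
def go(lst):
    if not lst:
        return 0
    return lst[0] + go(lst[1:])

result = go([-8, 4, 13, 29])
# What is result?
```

(-8) + 4 + 13 + 29 + 0 = 38

Answer: 38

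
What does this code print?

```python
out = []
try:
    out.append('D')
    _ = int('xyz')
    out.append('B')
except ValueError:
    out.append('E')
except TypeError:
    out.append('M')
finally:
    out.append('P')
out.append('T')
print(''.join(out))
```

Execution trace: 'D' (try body) → 'E' (except ValueError) → 'P' (finally) → 'T' (after the try/except). Output: DEPT

Answer: DEPT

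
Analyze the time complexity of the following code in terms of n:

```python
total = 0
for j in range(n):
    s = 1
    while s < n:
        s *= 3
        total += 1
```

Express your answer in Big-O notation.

Each loop level contributes: n × log n. Multiplying the contributions gives O(n log n).

Answer: O(n log n)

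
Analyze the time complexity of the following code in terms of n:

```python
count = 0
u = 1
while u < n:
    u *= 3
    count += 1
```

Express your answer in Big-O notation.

Each loop level contributes: log n. Multiplying the contributions gives O(log n).

Answer: O(log n)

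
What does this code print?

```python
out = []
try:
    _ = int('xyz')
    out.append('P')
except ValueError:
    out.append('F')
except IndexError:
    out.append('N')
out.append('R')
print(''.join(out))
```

Execution trace: 'F' (except ValueError) → 'R' (after the try/except). Output: FR

Answer: FR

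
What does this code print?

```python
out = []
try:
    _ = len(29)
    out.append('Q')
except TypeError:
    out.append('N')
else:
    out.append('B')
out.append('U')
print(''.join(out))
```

Execution trace: 'N' (except TypeError) → 'U' (after the try/except). Output: NU

Answer: NU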